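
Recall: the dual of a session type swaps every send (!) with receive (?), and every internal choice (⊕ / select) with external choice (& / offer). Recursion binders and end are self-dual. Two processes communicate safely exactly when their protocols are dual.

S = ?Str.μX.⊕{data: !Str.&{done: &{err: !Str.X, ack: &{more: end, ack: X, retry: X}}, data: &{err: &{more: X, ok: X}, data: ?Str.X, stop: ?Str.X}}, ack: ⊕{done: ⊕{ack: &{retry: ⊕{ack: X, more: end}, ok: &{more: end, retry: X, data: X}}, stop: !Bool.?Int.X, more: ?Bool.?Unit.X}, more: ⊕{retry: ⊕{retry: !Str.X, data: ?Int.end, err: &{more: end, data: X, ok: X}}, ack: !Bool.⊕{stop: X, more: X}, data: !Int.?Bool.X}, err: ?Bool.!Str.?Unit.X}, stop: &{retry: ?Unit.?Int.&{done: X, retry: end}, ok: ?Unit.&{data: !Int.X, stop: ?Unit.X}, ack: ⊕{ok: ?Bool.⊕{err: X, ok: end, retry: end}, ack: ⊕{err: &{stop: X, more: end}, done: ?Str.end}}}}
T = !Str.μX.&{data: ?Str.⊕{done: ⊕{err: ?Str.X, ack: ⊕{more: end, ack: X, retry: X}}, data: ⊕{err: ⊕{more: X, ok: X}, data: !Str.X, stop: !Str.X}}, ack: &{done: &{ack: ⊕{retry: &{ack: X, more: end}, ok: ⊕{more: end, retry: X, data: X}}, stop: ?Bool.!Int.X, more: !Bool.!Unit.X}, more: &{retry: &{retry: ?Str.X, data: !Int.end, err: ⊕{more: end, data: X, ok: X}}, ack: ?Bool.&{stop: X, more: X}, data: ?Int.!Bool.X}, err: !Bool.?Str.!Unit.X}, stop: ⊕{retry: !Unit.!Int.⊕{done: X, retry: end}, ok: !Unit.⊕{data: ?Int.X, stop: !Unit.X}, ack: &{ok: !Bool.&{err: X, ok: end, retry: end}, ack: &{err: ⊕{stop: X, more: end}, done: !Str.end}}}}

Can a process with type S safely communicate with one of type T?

?Str | !Str  match
  μX | μX  match (rec unchanged)
    ⊕{data,ack,stop} | &{data,ack,stop}  match labels match
      [data]
        !Str | ?Str  match
          &{done,data} | ⊕{done,data}  match labels match
            [done]
              &{err,ack} | ⊕{err,ack}  match labels match
                [err]
                  !Str | ?Str  match
                    X | X  match
                [ack]
                  &{more,ack,retry} | ⊕{more,ack,retry}  match labels match
                    [more]
                      end | end  match
                    [ack]
                      X | X  match
                    [retry]
                      X | X  match
            [data]
              &{err,data,stop} | ⊕{err,data,stop}  match labels match
                [err]
                  &{more,ok} | ⊕{more,ok}  match labels match
                    [more]
                      X | X  match
                    [ok]
                      X | X  match
                [data]
                  ?Str | !Str  match
                    X | X  match
                [stop]
                  ?Str | !Str  match
                    X | X  match
      [ack]
        ⊕{done,more,err} | &{done,more,err}  match labels match
          [done]
            ⊕{ack,stop,more} | &{ack,stop,more}  match labels match
              [ack]
                &{retry,ok} | ⊕{retry,ok}  match labels match
                  [retry]
                    ⊕{ack,more} | &{ack,more}  match labels match
                      [ack]
                        X | X  match
                      [more]
                        end | end  match
                  [ok]
                    &{more,retry,data} | ⊕{more,retry,data}  match labels match
                      [more]
                        end | end  match
                      [retry]
                        X | X  match
                      [data]
                        X | X  match
              [stop]
                !Bool | ?Bool  match
                  ?Int | !Int  match
                    X | X  match
              [more]
                ?Bool | !Bool  match
                  ?Unit | !Unit  match
                    X | X  match
          [more]
            ⊕{retry,ack,data} | &{retry,ack,data}  match labels match
              [retry]
                ⊕{retry,data,err} | &{retry,data,err}  match labels match
                  [retry]
                    !Str | ?Str  match
                      X | X  match
                  [data]
                    ?Int | !Int  match
                      end | end  match
                  [err]
                    &{more,data,ok} | ⊕{more,data,ok}  match labels match
                      [more]
                        end | end  match
                      [data]
                        X | X  match
                      [ok]
                        X | X  match
              [ack]
                !Bool | ?Bool  match
                  ⊕{stop,more} | &{stop,more}  match labels match
                    [stop]
                      X | X  match
                    [more]
                      X | X  match
              [data]
                !Int | ?Int  match
                  ?Bool | !Bool  match
                    X | X  match
          [err]
            ?Bool | !Bool  match
              !Str | ?Str  match
                ?Unit | !Unit  match
                  X | X  match
      [stop]
        &{retry,ok,ack} | ⊕{retry,ok,ack}  match labels match
          [retry]
            ?Unit | !Unit  match
              ?Int | !Int  match
                &{done,retry} | ⊕{done,retry}  match labels match
                  [done]
                    X | X  match
                  [retry]
                    end | end  match
          [ok]
            ?Unit | !Unit  match
              &{data,stop} | ⊕{data,stop}  match labels match
                [data]
                  !Int | ?Int  match
                    X | X  match
                [stop]
                  ?Unit | !Unit  match
                    X | X  match
          [ack]
            ⊕{ok,ack} | &{ok,ack}  match labels match
              [ok]
                ?Bool | !Bool  match
                  ⊕{err,ok,retry} | &{err,ok,retry}  match labels match
                    [err]
                      X | X  match
                    [ok]
                      end | end  match
                    [retry]
                      end | end  match
              [ack]
                ⊕{err,done} | &{err,done}  match labels match
                  [err]
                    &{stop,more} | ⊕{stop,more}  match labels match
                      [stop]
                        X | X  match
                      [more]
                        end | end  match
                  [done]
                    ?Str | !Str  match
                      end | end  match

YES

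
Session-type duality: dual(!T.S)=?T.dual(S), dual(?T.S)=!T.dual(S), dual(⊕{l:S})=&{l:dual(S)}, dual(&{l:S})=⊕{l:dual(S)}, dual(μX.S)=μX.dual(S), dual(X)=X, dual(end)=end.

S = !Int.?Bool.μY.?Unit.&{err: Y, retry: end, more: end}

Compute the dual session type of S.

!Int = ?Int
  ?Bool = !Bool
    μY = μY  (binder kept)
      ?Unit = !Unit
        &{err,retry,more} = ⊕{err,retry,more}  (offer→select)
          [err]
            Y self-dual
          [retry]
            end self-dual
          [more]
            end self-dual

?Int.!Bool.μY.!Unit.⊕{err: Y, retry: end, more: end}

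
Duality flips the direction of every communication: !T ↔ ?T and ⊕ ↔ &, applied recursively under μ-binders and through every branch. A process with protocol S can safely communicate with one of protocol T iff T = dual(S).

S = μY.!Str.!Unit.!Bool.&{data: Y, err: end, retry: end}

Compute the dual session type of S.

μY = μY  (binder kept)
  !Str = ?Str
    !Unit = ?Unit
      !Bool = ?Bool
        &{data,err,retry} = ⊕{data,err,retry}  (offer→select)
          • data:
            dual(Y) = Y
          • err:
            dual(end) = end
          • retry:
            dual(end) = end

μY.?Str.?Unit.?Bool.⊕{data: Y, err: end, retry: end}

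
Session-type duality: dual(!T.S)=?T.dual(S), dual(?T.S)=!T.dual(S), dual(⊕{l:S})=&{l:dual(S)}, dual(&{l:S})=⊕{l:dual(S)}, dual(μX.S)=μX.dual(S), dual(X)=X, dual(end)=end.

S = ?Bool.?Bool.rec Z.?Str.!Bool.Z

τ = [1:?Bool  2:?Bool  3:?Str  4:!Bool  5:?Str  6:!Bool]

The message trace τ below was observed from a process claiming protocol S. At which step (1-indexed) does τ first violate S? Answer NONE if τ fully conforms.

step 1: ?Bool  ✓  now at ?Bool.rec Z.…
step 2: ?Bool  ✓  now at rec Z.…
step 3: ?Str  ✓  now at !Bool.rec Z.…
step 4: !Bool  ✓  now at rec Z.…
step 5: ?Str  ✓  now at !Bool.rec Z.…
step 6: !Bool  ✓  now at rec Z.…
τ conforms to S (length 6)

NONE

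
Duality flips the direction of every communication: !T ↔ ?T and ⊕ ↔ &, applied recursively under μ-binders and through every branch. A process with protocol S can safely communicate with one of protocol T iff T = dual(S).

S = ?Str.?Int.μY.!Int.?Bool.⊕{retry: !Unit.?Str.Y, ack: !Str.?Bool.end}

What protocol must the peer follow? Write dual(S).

!Str.!Int.μY.?Int.!Bool.&{retry: ?Unit.!Str.Y, ack: ?Str.!Bool.end}

?Str = !Str
  ?Int = !Int
    μY = μY  (binder kept)
      !Int = ?Int
        ?Bool = !Bool
          ⊕{retry,ack} = &{retry,ack}  (⊕→&)
            • retry:
              !Unit = ?Unit
                ?Str = !Str
                  Y self-dual
            • ack:
              !Str = ?Str
                ?Bool = !Bool
                  end self-dual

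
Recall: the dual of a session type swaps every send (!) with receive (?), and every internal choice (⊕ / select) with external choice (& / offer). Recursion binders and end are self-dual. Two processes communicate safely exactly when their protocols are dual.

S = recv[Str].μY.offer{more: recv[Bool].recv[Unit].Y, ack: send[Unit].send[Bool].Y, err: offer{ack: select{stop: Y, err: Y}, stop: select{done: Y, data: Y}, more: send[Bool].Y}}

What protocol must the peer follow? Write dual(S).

recv[Str] → send[Str]
  μY → μY  (binder kept)
    offer{more,ack,err} → select{more,ack,err}  (external→internal)
      [more]
        recv[Bool] → send[Bool]
          recv[Unit] → send[Unit]
            Y self-dual
      [ack]
        send[Unit] → recv[Unit]
          send[Bool] → recv[Bool]
            Y self-dual
      [err]
        offer{ack,stop,more} → select{ack,stop,more}  (external→internal)
          [ack]
            select{stop,err} → offer{stop,err}  (internal→external)
              [stop]
                Y self-dual
              [err]
                Y self-dual
          [stop]
            select{done,data} → offer{done,data}  (internal→external)
              [done]
                Y self-dual
              [data]
                Y self-dual
          [more]
            send[Bool] → recv[Bool]
              Y self-dual

send[Str].μY.select{more: send[Bool].send[Unit].Y, ack: recv[Unit].recv[Bool].Y, err: select{ack: offer{stop: Y, err: Y}, stop: offer{done: Y, data: Y}, more: recv[Bool].Y}}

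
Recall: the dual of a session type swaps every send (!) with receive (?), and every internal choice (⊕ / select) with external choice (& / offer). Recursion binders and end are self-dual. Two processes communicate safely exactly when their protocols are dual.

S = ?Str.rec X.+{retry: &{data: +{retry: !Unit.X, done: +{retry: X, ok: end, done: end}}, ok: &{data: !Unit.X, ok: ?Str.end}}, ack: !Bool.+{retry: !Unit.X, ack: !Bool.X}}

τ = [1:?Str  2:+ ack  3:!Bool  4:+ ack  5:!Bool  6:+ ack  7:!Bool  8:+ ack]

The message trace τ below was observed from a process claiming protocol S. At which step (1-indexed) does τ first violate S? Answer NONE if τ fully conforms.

NONE

[1] ?Str  ✓  residual = rec X.…
[2] + ack  ✓  residual = !Bool.+{retry: !Unit.rec X.…, ack: !Bool.rec X.…}
[3] !Bool  ✓  residual = +{retry: !Unit.rec X.…, ack: !Bool.rec X.…}
[4] + ack  ✓  residual = !Bool.rec X.…
[5] !Bool  ✓  residual = rec X.…
[6] + ack  ✓  residual = !Bool.+{retry: !Unit.rec X.…, ack: !Bool.rec X.…}
[7] !Bool  ✓  residual = +{retry: !Unit.rec X.…, ack: !Bool.rec X.…}
[8] + ack  ✓  residual = !Bool.rec X.…
all 8 steps conform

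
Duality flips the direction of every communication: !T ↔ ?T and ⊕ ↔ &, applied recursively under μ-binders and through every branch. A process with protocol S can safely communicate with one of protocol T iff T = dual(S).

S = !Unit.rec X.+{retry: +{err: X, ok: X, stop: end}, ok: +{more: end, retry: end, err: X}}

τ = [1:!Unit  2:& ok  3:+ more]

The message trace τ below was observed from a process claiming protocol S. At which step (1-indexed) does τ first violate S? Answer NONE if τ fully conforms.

step 1: !Unit  match  cont: rec X.…
step 2: got & ok, protocol expects + retry or + ok  ✗

2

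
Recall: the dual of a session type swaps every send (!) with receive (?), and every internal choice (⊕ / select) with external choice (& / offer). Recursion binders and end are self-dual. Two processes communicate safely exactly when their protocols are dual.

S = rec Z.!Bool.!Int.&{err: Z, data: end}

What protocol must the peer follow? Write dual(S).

rec Z.?Bool.?Int.+{err: Z, data: end}

rec Z = rec Z  (binder kept)
  !Bool = ?Bool
    !Int = ?Int
      &{err,data} = +{err,data}  (external→internal)
        [err]
          dual(Z) = Z
        [data]
          dual(end) = end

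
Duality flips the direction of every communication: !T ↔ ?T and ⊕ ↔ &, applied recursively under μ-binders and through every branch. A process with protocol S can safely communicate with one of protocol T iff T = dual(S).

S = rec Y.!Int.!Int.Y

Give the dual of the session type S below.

rec Y.?Int.?Int.Y

rec Y ↦ rec Y  (μ self-dual)
  !Int ↦ ?Int
    !Int ↦ ?Int
      dual(Y) = Y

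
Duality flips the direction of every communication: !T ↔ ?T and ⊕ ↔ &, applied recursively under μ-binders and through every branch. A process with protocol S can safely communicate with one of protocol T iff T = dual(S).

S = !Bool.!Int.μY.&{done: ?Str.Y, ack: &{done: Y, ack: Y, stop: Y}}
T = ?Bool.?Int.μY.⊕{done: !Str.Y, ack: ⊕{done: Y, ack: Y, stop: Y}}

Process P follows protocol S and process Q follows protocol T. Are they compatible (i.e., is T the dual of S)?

YES

!Bool | ?Bool  match
  !Int | ?Int  match
    μY | μY  match (rec unchanged)
      &{done,ack} | ⊕{done,ack}  match label sets agree
        [done]
          ?Str | !Str  match
            Y | Y  match
        [ack]
          &{done,ack,stop} | ⊕{done,ack,stop}  match label sets agree
            [done]
              Y | Y  match
            [ack]
              Y | Y  match
            [stop]
              Y | Y  match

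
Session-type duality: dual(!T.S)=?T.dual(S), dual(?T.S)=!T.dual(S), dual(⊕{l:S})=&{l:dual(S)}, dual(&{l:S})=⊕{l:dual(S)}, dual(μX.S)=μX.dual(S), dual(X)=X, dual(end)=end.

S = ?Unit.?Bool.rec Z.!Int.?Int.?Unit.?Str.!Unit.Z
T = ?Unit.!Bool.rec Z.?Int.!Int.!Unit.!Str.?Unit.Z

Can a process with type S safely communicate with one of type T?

NO

?Unit ‖ ?Unit  ✗ same direction on both sides — not dual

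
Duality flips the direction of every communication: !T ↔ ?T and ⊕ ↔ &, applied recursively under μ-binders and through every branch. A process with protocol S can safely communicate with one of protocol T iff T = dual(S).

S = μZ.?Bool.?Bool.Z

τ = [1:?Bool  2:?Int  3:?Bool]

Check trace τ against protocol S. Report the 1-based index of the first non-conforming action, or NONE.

[1] ?Bool  match  cont: ?Bool.μZ.…
[2] got ?Int, protocol expects ?Bool  ✗

2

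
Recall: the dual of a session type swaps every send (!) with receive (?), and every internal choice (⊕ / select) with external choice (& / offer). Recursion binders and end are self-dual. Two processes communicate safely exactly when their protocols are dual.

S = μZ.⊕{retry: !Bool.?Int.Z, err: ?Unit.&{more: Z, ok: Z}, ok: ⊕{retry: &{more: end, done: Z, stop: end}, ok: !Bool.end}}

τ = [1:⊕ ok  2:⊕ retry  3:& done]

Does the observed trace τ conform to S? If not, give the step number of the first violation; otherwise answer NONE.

step 1: ⊕ ok  ok  cont: ⊕{retry: &{more: end, done: μZ.…, stop: end}, ok: !Bool.end}
step 2: ⊕ retry  ok  cont: &{more: end, done: μZ.…, stop: end}
step 3: & done  ok  cont: μZ.…
trace exhausted — no violation

NONE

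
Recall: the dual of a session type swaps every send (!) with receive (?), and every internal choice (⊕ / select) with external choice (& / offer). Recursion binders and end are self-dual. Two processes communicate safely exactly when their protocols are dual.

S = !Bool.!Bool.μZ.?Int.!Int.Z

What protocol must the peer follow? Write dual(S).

?Bool.?Bool.μZ.!Int.?Int.Z

!Bool = ?Bool
  !Bool = ?Bool
    μZ = μZ  (rec unchanged)
      ?Int = !Int
        !Int = ?Int
          dual(Z) = Z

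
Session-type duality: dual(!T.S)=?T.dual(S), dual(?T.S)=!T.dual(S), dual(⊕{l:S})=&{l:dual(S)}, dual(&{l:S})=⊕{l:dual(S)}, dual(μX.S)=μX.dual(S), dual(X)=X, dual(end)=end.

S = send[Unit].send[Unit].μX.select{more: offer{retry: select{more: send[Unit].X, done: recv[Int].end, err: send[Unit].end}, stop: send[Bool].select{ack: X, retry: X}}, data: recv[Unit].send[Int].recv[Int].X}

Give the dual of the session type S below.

recv[Unit].recv[Unit].μX.offer{more: select{retry: offer{more: recv[Unit].X, done: send[Int].end, err: recv[Unit].end}, stop: recv[Bool].offer{ack: X, retry: X}}, data: send[Unit].recv[Int].send[Int].X}

send[Unit] → recv[Unit]
  send[Unit] → recv[Unit]
    μX → μX  (rec unchanged)
      select{more,data} → offer{more,data}  (internal→external)
        • more:
          offer{retry,stop} → select{retry,stop}  (&→⊕)
            • retry:
              select{more,done,err} → offer{more,done,err}  (internal→external)
                • more:
                  send[Unit] → recv[Unit]
                    X ↦ X
                • done:
                  recv[Int] → send[Int]
                    end ↦ end
                • err:
                  send[Unit] → recv[Unit]
                    end ↦ end
            • stop:
              send[Bool] → recv[Bool]
                select{ack,retry} → offer{ack,retry}  (internal→external)
                  • ack:
                    X ↦ X
                  • retry:
                    X ↦ X
        • data:
          recv[Unit] → send[Unit]
            send[Int] → recv[Int]
              recv[Int] → send[Int]
                X ↦ X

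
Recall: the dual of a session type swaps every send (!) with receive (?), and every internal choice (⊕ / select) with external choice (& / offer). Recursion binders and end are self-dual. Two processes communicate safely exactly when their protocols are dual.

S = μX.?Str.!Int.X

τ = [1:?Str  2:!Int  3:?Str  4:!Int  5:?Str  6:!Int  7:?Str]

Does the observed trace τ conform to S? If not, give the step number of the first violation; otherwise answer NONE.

NONE

@1 ?Str  ✓  state: !Int.μX.…
@2 !Int  ✓  state: μX.…
@3 ?Str  ✓  state: !Int.μX.…
@4 !Int  ✓  state: μX.…
@5 ?Str  ✓  state: !Int.μX.…
@6 !Int  ✓  state: μX.…
@7 ?Str  ✓  state: !Int.μX.…
τ conforms to S (length 7)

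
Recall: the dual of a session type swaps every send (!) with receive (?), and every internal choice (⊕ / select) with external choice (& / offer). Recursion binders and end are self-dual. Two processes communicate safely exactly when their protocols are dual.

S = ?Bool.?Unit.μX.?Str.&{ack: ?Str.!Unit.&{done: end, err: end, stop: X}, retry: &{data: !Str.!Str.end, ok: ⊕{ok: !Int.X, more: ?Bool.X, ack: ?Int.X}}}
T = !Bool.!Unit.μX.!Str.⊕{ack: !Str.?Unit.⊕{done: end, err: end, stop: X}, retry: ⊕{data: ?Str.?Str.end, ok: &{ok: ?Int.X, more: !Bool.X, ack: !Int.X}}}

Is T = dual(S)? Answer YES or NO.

YES

?Bool | !Bool  match
  ?Unit | !Unit  match
    μX | μX  match (rec unchanged)
      ?Str | !Str  match
        &{ack,retry} | ⊕{ack,retry}  match same labels
          [ack]
            ?Str | !Str  match
              !Unit | ?Unit  match
                &{done,err,stop} | ⊕{done,err,stop}  match same labels
                  [done]
                    end | end  match
                  [err]
                    end | end  match
                  [stop]
                    X | X  match
          [retry]
            &{data,ok} | ⊕{data,ok}  match same labels
              [data]
                !Str | ?Str  match
                  !Str | ?Str  match
                    end | end  match
              [ok]
                ⊕{ok,more,ack} | &{ok,more,ack}  match same labels
                  [ok]
                    !Int | ?Int  match
                      X | X  match
                  [more]
                    ?Bool | !Bool  match
                      X | X  match
                  [ack]
                    ?Int | !Int  match
                      X | X  match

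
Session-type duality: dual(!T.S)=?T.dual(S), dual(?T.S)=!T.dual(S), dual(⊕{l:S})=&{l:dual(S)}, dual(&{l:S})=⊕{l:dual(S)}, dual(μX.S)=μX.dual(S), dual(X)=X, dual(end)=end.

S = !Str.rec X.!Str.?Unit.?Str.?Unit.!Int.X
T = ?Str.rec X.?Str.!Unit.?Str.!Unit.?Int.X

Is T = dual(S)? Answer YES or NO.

!Str ‖ ?Str  ok
  rec X ‖ rec X  ok (binder kept)
    !Str ‖ ?Str  ok
      ?Unit ‖ !Unit  ok
        ?Str ‖ ?Str  ✗ same direction on both sides — not dual

NO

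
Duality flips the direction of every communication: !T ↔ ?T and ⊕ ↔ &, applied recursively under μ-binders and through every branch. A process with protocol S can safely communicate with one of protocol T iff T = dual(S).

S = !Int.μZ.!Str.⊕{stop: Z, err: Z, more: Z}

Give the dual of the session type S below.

?Int.μZ.?Str.&{stop: Z, err: Z, more: Z}

!Int = ?Int
  μZ = μZ  (binder kept)
    !Str = ?Str
      ⊕{stop,err,more} = &{stop,err,more}  (internal→external)
        • stop:
          dual(Z) = Z
        • err:
          dual(Z) = Z
        • more:
          dual(Z) = Z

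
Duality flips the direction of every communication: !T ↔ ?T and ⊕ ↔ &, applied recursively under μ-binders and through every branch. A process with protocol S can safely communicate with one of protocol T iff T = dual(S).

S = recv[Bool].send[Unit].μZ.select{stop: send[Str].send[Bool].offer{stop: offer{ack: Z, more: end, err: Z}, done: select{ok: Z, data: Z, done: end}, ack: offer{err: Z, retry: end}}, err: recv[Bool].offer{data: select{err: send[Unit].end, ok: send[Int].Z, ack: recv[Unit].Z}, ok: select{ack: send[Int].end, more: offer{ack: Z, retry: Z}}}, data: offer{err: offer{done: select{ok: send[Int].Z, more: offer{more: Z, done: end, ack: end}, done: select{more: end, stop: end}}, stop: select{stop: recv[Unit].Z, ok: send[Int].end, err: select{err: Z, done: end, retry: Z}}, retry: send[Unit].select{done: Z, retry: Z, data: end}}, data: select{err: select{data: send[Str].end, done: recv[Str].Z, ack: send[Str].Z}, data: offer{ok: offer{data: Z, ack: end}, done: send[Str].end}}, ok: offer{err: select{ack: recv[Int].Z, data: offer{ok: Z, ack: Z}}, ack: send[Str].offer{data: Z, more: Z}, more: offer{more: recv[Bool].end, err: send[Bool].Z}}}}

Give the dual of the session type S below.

send[Bool].recv[Unit].μZ.offer{stop: recv[Str].recv[Bool].select{stop: select{ack: Z, more: end, err: Z}, done: offer{ok: Z, data: Z, done: end}, ack: select{err: Z, retry: end}}, err: send[Bool].select{data: offer{err: recv[Unit].end, ok: recv[Int].Z, ack: send[Unit].Z}, ok: offer{ack: recv[Int].end, more: select{ack: Z, retry: Z}}}, data: select{err: select{done: offer{ok: recv[Int].Z, more: select{more: Z, done: end, ack: end}, done: offer{more: end, stop: end}}, stop: offer{stop: send[Unit].Z, ok: recv[Int].end, err: offer{err: Z, done: end, retry: Z}}, retry: recv[Unit].offer{done: Z, retry: Z, data: end}}, data: offer{err: offer{data: recv[Str].end, done: send[Str].Z, ack: recv[Str].Z}, data: select{ok: select{data: Z, ack: end}, done: recv[Str].end}}, ok: select{err: offer{ack: send[Int].Z, data: select{ok: Z, ack: Z}}, ack: recv[Str].select{data: Z, more: Z}, more: select{more: send[Bool].end, err: recv[Bool].Z}}}}

recv[Bool] → send[Bool]
  send[Unit] → recv[Unit]
    μZ → μZ  (binder kept)
      select{stop,err,data} → offer{stop,err,data}  (internal→external)
        • stop:
          send[Str] → recv[Str]
            send[Bool] → recv[Bool]
              offer{stop,done,ack} → select{stop,done,ack}  (&→⊕)
                • stop:
                  offer{ack,more,err} → select{ack,more,err}  (&→⊕)
                    • ack:
                      Z ↦ Z
                    • more:
                      end ↦ end
                    • err:
                      Z ↦ Z
                • done:
                  select{ok,data,done} → offer{ok,data,done}  (internal→external)
                    • ok:
                      Z ↦ Z
                    • data:
                      Z ↦ Z
                    • done:
                      end ↦ end
                • ack:
                  offer{err,retry} → select{err,retry}  (&→⊕)
                    • err:
                      Z ↦ Z
                    • retry:
                      end ↦ end
        • err:
          recv[Bool] → send[Bool]
            offer{data,ok} → select{data,ok}  (&→⊕)
              • data:
                select{err,ok,ack} → offer{err,ok,ack}  (internal→external)
                  • err:
                    send[Unit] → recv[Unit]
                      end ↦ end
                  • ok:
                    send[Int] → recv[Int]
                      Z ↦ Z
                  • ack:
                    recv[Unit] → send[Unit]
                      Z ↦ Z
              • ok:
                select{ack,more} → offer{ack,more}  (internal→external)
                  • ack:
                    send[Int] → recv[Int]
                      end ↦ end
                  • more:
                    offer{ack,retry} → select{ack,retry}  (&→⊕)
                      • ack:
                        Z ↦ Z
                      • retry:
                        Z ↦ Z
        • data:
          offer{err,data,ok} → select{err,data,ok}  (&→⊕)
            • err:
              offer{done,stop,retry} → select{done,stop,retry}  (&→⊕)
                • done:
                  select{ok,more,done} → offer{ok,more,done}  (internal→external)
                    • ok:
                      send[Int] → recv[Int]
                        Z ↦ Z
                    • more:
                      offer{more,done,ack} → select{more,done,ack}  (&→⊕)
                        • more:
                          Z ↦ Z
                        • done:
                          end ↦ end
                        • ack:
                          end ↦ end
                    • done:
                      select{more,stop} → offer{more,stop}  (internal→external)
                        • more:
                          end ↦ end
                        • stop:
                          end ↦ end
                • stop:
                  select{stop,ok,err} → offer{stop,ok,err}  (internal→external)
                    • stop:
                      recv[Unit] → send[Unit]
                        Z ↦ Z
                    • ok:
                      send[Int] → recv[Int]
                        end ↦ end
                    • err:
                      select{err,done,retry} → offer{err,done,retry}  (internal→external)
                        • err:
                          Z ↦ Z
                        • done:
                          end ↦ end
                        • retry:
                          Z ↦ Z
                • retry:
                  send[Unit] → recv[Unit]
                    select{done,retry,data} → offer{done,retry,data}  (internal→external)
                      • done:
                        Z ↦ Z
                      • retry:
                        Z ↦ Z
                      • data:
                        end ↦ end
            • data:
              select{err,data} → offer{err,data}  (internal→external)
                • err:
                  select{data,done,ack} → offer{data,done,ack}  (internal→external)
                    • data:
                      send[Str] → recv[Str]
                        end ↦ end
                    • done:
                      recv[Str] → send[Str]
                        Z ↦ Z
                    • ack:
                      send[Str] → recv[Str]
                        Z ↦ Z
                • data:
                  offer{ok,done} → select{ok,done}  (&→⊕)
                    • ok:
                      offer{data,ack} → select{data,ack}  (&→⊕)
                        • data:
                          Z ↦ Z
                        • ack:
                          end ↦ end
                    • done:
                      send[Str] → recv[Str]
                        end ↦ end
            • ok:
              offer{err,ack,more} → select{err,ack,more}  (&→⊕)
                • err:
                  select{ack,data} → offer{ack,data}  (internal→external)
                    • ack:
                      recv[Int] → send[Int]
                        Z ↦ Z
                    • data:
                      offer{ok,ack} → select{ok,ack}  (&→⊕)
                        • ok:
                          Z ↦ Z
                        • ack:
                          Z ↦ Z
                • ack:
                  send[Str] → recv[Str]
                    offer{data,more} → select{data,more}  (&→⊕)
                      • data:
                        Z ↦ Z
                      • more:
                        Z ↦ Z
                • more:
                  offer{more,err} → select{more,err}  (&→⊕)
                    • more:
                      recv[Bool] → send[Bool]
                        end ↦ end
                    • err:
                      send[Bool] → recv[Bool]
                        Z ↦ Z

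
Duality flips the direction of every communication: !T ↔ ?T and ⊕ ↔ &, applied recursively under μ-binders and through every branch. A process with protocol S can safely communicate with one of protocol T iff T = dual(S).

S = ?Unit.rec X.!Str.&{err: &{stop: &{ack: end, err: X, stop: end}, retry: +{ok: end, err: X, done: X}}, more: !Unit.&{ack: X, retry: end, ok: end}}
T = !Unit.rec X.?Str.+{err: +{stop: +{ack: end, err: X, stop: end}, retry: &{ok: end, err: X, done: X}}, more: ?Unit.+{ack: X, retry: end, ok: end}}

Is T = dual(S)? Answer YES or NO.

?Unit ‖ !Unit  match
  rec X ‖ rec X  match (rec unchanged)
    !Str ‖ ?Str  match
      &{err,more} ‖ +{err,more}  match label sets agree
        • err:
          &{stop,retry} ‖ +{stop,retry}  match label sets agree
            • stop:
              &{ack,err,stop} ‖ +{ack,err,stop}  match label sets agree
                • ack:
                  end ‖ end  match
                • err:
                  X ‖ X  match
                • stop:
                  end ‖ end  match
            • retry:
              +{ok,err,done} ‖ &{ok,err,done}  match label sets agree
                • ok:
                  end ‖ end  match
                • err:
                  X ‖ X  match
                • done:
                  X ‖ X  match
        • more:
          !Unit ‖ ?Unit  match
            &{ack,retry,ok} ‖ +{ack,retry,ok}  match label sets agree
              • ack:
                X ‖ X  match
              • retry:
                end ‖ end  match
              • ok:
                end ‖ end  match

YES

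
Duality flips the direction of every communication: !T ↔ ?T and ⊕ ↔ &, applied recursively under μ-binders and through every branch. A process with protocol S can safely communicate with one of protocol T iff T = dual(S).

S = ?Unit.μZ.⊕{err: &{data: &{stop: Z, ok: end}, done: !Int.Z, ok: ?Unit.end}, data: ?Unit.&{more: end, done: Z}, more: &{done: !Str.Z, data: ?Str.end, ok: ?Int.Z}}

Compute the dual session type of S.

!Unit.μZ.&{err: ⊕{data: ⊕{stop: Z, ok: end}, done: ?Int.Z, ok: !Unit.end}, data: !Unit.⊕{more: end, done: Z}, more: ⊕{done: ?Str.Z, data: !Str.end, ok: !Int.Z}}

?Unit = !Unit
  μZ = μZ  (rec unchanged)
    ⊕{err,data,more} = &{err,data,more}  (select→offer)
      case err:
        &{data,done,ok} = ⊕{data,done,ok}  (external→internal)
          case data:
            &{stop,ok} = ⊕{stop,ok}  (external→internal)
              case stop:
                dual(Z) = Z
              case ok:
                dual(end) = end
          case done:
            !Int = ?Int
              dual(Z) = Z
          case ok:
            ?Unit = !Unit
              dual(end) = end
      case data:
        ?Unit = !Unit
          &{more,done} = ⊕{more,done}  (external→internal)
            case more:
              dual(end) = end
            case done:
              dual(Z) = Z
      case more:
        &{done,data,ok} = ⊕{done,data,ok}  (external→internal)
          case done:
            !Str = ?Str
              dual(Z) = Z
          case data:
            ?Str = !Str
              dual(end) = end
          case ok:
            ?Int = !Int
              dual(Z) = Z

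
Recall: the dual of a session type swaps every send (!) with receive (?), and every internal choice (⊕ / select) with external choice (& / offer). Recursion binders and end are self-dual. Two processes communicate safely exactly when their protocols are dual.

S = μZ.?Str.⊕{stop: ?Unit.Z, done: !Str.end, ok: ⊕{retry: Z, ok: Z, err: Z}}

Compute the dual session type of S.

μZ → μZ  (rec unchanged)
  ?Str → !Str
    ⊕{stop,done,ok} → &{stop,done,ok}  (internal→external)
      [stop]
        ?Unit → !Unit
          dual(Z) = Z
      [done]
        !Str → ?Str
          dual(end) = end
      [ok]
        ⊕{retry,ok,err} → &{retry,ok,err}  (internal→external)
          [retry]
            dual(Z) = Z
          [ok]
            dual(Z) = Z
          [err]
            dual(Z) = Z

μZ.!Str.&{stop: !Unit.Z, done: ?Str.end, ok: &{retry: Z, ok: Z, err: Z}}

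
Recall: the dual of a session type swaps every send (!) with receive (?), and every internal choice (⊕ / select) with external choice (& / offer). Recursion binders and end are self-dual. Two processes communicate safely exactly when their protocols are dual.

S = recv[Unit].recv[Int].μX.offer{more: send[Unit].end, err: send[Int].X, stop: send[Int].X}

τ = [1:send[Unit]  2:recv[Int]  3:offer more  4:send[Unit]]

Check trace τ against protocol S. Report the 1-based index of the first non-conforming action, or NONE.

1

@1 got send[Unit], protocol expects recv[Unit]  ✗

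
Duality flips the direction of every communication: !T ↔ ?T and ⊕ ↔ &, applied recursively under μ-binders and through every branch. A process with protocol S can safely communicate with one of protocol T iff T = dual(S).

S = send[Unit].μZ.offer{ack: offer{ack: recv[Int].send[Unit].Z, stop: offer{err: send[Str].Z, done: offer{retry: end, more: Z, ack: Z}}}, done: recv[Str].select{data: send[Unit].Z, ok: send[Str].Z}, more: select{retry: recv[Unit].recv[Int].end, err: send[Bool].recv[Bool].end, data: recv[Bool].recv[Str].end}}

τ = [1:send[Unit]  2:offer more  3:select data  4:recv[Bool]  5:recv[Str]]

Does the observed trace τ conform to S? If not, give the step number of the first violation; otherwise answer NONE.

[1] send[Unit]  ok  cont: μZ.…
[2] offer more  ok  cont: select{retry: recv[Unit].recv[Int].end, err: send[Bool].recv[Bool].end, data: recv[Bool].recv[Str].end}
[3] select data  ok  cont: recv[Bool].recv[Str].end
[4] recv[Bool]  ok  cont: recv[Str].end
[5] recv[Str]  ok  cont: end
trace exhausted — no violation

NONE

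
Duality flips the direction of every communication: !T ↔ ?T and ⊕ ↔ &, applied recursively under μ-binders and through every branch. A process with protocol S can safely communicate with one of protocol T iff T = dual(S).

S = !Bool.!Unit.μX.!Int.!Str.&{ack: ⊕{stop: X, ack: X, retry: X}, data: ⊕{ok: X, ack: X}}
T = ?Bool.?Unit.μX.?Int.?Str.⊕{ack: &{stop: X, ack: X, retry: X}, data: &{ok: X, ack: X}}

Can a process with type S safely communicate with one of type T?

!Bool ‖ ?Bool  ✓
  !Unit ‖ ?Unit  ✓
    μX ‖ μX  ✓ (rec unchanged)
      !Int ‖ ?Int  ✓
        !Str ‖ ?Str  ✓
          &{ack,data} ‖ ⊕{ack,data}  ✓ labels match
            case ack:
              ⊕{stop,ack,retry} ‖ &{stop,ack,retry}  ✓ labels match
                case stop:
                  X ‖ X  ✓
                case ack:
                  X ‖ X  ✓
                case retry:
                  X ‖ X  ✓
            case data:
              ⊕{ok,ack} ‖ &{ok,ack}  ✓ labels match
                case ok:
                  X ‖ X  ✓
                case ack:
                  X ‖ X  ✓

YES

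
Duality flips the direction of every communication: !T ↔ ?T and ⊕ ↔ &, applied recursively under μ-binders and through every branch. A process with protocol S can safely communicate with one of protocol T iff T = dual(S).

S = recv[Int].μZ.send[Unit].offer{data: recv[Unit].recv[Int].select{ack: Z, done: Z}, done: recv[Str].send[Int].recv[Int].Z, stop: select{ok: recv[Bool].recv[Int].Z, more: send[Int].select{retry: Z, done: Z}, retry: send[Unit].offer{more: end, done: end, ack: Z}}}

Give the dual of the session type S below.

send[Int].μZ.recv[Unit].select{data: send[Unit].send[Int].offer{ack: Z, done: Z}, done: send[Str].recv[Int].send[Int].Z, stop: offer{ok: send[Bool].send[Int].Z, more: recv[Int].offer{retry: Z, done: Z}, retry: recv[Unit].select{more: end, done: end, ack: Z}}}

recv[Int] → send[Int]
  μZ → μZ  (binder kept)
    send[Unit] → recv[Unit]
      offer{data,done,stop} → select{data,done,stop}  (&→⊕)
        • data:
          recv[Unit] → send[Unit]
            recv[Int] → send[Int]
              select{ack,done} → offer{ack,done}  (select→offer)
                • ack:
                  Z self-dual
                • done:
                  Z self-dual
        • done:
          recv[Str] → send[Str]
            send[Int] → recv[Int]
              recv[Int] → send[Int]
                Z self-dual
        • stop:
          select{ok,more,retry} → offer{ok,more,retry}  (select→offer)
            • ok:
              recv[Bool] → send[Bool]
                recv[Int] → send[Int]
                  Z self-dual
            • more:
              send[Int] → recv[Int]
                select{retry,done} → offer{retry,done}  (select→offer)
                  • retry:
                    Z self-dual
                  • done:
                    Z self-dual
            • retry:
              send[Unit] → recv[Unit]
                offer{more,done,ack} → select{more,done,ack}  (&→⊕)
                  • more:
                    end self-dual
                  • done:
                    end self-dual
                  • ack:
                    Z self-dual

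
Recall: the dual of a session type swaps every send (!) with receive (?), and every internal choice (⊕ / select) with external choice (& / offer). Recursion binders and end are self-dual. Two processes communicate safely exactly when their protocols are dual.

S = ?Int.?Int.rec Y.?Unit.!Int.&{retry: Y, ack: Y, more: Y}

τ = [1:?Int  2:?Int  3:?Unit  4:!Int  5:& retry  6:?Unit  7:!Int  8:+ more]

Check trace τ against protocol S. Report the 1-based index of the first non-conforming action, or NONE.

8

[1] ?Int  ok  now at ?Int.rec Y.…
[2] ?Int  ok  now at rec Y.…
[3] ?Unit  ok  now at !Int.&{retry: rec Y.…, ack: rec Y.…, more: rec Y.…}
[4] !Int  ok  now at &{retry: rec Y.…, ack: rec Y.…, more: rec Y.…}
[5] & retry  ok  now at rec Y.…
[6] ?Unit  ok  now at !Int.&{retry: rec Y.…, ack: rec Y.…, more: rec Y.…}
[7] !Int  ok  now at &{retry: rec Y.…, ack: rec Y.…, more: rec Y.…}
[8] got + more, protocol expects & retry or & ack or & more  ✗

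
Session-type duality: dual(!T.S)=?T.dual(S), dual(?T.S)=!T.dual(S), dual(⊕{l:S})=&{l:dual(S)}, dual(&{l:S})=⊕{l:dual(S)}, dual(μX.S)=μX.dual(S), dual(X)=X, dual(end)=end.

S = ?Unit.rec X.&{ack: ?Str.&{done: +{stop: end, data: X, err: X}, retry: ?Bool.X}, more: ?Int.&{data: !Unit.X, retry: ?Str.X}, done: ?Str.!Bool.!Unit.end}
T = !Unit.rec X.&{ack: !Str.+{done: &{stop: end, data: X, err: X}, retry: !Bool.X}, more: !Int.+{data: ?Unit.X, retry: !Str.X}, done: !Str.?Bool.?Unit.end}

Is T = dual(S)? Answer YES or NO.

?Unit | !Unit  match
  rec X | rec X  match (binder kept)
    &{ack,more,done} | &{ack,more,done}  ✗ choice polarity not flipped — not dual

NO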